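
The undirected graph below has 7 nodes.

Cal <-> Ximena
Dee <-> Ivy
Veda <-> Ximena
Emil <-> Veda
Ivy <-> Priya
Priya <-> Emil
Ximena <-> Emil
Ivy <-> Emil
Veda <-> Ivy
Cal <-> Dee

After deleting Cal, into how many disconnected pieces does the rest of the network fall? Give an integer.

1

Cal's neighbors (Dee and Ximena) remain reachable from one another through other ties, so the rest of the network stays in one piece.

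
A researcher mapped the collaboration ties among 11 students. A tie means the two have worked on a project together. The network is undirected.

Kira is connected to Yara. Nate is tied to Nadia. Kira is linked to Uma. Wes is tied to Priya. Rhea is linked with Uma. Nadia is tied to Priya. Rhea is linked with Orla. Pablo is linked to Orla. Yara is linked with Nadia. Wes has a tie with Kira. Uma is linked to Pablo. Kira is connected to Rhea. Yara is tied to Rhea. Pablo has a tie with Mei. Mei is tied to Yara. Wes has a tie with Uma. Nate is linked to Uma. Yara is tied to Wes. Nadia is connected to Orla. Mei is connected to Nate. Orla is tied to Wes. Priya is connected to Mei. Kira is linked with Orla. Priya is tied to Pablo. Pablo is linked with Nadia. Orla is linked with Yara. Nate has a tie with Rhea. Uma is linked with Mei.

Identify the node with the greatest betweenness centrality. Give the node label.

Unnormalized betweenness of each node: Kira:5/6, Mei:8/3, Nadia:35/12, Nate:19/12, Orla:10/3, Pablo:7/3, Priya:5/4, Rhea:11/6, Uma:29/6, Wes:17/6, Yara:43/12.
Uma has the largest value, 29/6, making it the main broker — the node through which the most shortest paths run.

Uma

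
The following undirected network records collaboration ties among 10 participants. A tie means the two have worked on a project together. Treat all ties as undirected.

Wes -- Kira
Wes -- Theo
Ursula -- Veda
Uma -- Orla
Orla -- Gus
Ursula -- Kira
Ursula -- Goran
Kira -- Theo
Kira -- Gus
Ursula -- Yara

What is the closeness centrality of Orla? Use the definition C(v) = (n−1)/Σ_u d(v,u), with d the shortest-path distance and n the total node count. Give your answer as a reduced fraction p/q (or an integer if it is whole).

9/25

Distances from Orla: Goran:4, Gus:1, Kira:2, Theo:3, Uma:1, Ursula:3, Veda:4, Wes:3, Yara:4. Sum = 25.
n = 10, so closeness = 9/25.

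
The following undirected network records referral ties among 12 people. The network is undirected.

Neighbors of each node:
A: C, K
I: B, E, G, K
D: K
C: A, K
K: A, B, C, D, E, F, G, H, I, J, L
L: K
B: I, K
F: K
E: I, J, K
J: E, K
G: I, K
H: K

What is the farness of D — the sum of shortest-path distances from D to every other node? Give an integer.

Distances from D: A:2, B:2, C:2, E:2, F:2, G:2, H:2, I:2, J:2, K:1, L:2.
Sum = 2 + 2 + 2 + 2 + 2 + 2 + 2 + 2 + 2 + 1 + 2 = 21.

21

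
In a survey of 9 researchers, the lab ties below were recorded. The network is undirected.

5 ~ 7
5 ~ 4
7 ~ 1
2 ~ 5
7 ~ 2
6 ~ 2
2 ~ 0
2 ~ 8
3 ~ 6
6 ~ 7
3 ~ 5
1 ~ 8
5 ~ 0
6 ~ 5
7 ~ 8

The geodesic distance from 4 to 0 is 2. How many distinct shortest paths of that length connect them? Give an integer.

The shortest distance is 2, and the only length-2 path is 4–5–0. So there is exactly 1 shortest path.

1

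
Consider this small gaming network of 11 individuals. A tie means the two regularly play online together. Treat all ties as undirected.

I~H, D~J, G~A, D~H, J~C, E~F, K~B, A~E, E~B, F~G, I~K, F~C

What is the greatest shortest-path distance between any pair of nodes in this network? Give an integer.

5

Eccentricity of each node (its greatest distance to any other): A:5, B:4, C:4, D:5, E:4, F:4, G:5, H:5, I:5, J:4, K:4.
The maximum eccentricity is 5, realized for instance by the pair G–H via G – F – C – J – D – H. So the diameter is 5.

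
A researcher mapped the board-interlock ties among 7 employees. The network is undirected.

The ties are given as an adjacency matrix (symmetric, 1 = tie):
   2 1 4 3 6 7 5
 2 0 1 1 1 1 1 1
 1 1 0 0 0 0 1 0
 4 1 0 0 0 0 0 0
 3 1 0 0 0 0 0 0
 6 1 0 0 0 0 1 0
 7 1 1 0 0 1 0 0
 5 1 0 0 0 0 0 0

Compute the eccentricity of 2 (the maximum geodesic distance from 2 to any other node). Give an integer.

1

Distances from 2: 1:1, 3:1, 4:1, 5:1, 6:1, 7:1.
The largest is 1 (to 1, 4, 3, 6, 7, and 5), so the eccentricity of 2 is 1.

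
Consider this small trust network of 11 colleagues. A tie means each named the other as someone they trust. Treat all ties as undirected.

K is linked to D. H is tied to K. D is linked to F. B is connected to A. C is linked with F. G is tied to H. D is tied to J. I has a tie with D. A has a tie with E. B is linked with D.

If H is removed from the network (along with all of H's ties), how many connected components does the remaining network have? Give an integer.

Without H, the remaining ties split the others into: {A, B, C, D, E, F, I, J, K}; {G}.
That's 2 separate components.

2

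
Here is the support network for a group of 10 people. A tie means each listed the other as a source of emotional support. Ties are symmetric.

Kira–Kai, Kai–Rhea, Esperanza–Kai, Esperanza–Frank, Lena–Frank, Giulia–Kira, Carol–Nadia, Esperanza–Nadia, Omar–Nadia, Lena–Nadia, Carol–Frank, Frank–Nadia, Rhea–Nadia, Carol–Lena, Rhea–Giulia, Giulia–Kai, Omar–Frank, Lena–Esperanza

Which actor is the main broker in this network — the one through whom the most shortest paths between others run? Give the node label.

Nadia

Unnormalized betweenness of each node: Carol:0, Esperanza:167/20, Frank:43/15, Giulia:77/60, Kai:493/60, Kira:0, Lena:47/60, Nadia:237/20, Omar:0, Rhea:133/20.
Nadia has the largest value, 237/20, making it the main broker — the node through which the most shortest paths run.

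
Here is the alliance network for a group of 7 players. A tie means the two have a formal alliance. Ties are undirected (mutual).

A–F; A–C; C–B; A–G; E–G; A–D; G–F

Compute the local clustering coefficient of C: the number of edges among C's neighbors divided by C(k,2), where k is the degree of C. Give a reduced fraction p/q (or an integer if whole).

C's neighbors: A and B (k = 2).
Possible neighbor pairs: C(2,2) = 1. Edges among them: none → e = 0.
Clustering(C) = 0/1.

0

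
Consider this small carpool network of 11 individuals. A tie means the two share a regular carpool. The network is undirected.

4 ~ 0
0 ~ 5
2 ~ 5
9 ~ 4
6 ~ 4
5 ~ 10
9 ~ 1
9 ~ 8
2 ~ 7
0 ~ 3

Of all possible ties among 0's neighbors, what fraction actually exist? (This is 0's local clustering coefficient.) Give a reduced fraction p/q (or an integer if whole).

0's neighbors: 3, 4, and 5 (k = 3).
Possible neighbor pairs: C(3,2) = 3. Edges among them: none → e = 0.
Clustering(0) = 0/3 = 0.

0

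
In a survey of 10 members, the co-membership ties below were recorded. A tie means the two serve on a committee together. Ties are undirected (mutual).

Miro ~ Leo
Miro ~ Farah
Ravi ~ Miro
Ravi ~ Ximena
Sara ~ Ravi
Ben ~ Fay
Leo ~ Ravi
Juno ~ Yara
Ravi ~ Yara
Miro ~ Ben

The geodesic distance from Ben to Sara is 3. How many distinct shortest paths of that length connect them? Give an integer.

1

The shortest distance is 3, and the only length-3 path is Ben–Miro–Ravi–Sara. So there is exactly 1 shortest path.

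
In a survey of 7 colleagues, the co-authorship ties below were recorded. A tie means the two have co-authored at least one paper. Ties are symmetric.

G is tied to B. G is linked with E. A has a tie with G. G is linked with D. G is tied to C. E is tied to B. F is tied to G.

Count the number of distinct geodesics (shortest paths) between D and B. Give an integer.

1

The shortest distance is 2, and the only length-2 path is D–G–B. So there is exactly 1 shortest path.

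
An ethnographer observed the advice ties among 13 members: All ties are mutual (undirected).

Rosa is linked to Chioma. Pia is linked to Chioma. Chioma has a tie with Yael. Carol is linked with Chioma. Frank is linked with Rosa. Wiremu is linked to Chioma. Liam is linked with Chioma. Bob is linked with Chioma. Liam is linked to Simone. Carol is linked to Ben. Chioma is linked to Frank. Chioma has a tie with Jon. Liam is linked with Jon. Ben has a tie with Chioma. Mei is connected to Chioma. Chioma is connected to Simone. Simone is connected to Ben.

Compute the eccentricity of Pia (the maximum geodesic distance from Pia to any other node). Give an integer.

Distances from Pia: Ben:2, Bob:2, Carol:2, Chioma:1, Frank:2, Jon:2, Liam:2, Mei:2, Rosa:2, Simone:2, Wiremu:2, Yael:2.
The largest is 2 (to Wiremu, Ben, Carol, Mei, Frank, Rosa, Bob, Yael, Simone, Jon, and Liam), so the eccentricity of Pia is 2.

2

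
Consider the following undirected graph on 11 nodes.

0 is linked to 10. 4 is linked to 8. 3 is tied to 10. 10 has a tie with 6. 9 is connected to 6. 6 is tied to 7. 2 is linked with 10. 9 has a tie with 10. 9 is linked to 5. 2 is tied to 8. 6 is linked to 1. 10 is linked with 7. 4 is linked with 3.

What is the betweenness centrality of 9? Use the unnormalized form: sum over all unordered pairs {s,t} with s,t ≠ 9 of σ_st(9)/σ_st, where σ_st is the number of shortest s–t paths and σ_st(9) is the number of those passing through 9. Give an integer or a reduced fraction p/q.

Pairs whose geodesics pass through 9 — 10–5: 1; 0–5: 1; 4–5: 1; 6–5: 1; 3–5: 1; 2–5: 1; 1–5: 1; 8–5: 1; 7–5: 2/2.
All other pairs contribute 0.
Summing the contributions gives betweenness(9) = 9.

9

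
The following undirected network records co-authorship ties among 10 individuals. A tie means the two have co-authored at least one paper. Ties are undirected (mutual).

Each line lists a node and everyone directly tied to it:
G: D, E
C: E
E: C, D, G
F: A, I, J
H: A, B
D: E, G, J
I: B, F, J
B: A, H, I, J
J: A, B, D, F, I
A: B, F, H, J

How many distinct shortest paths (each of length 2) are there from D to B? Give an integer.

1

The shortest distance is 2, and the only length-2 path is D–J–B. So there is exactly 1 shortest path.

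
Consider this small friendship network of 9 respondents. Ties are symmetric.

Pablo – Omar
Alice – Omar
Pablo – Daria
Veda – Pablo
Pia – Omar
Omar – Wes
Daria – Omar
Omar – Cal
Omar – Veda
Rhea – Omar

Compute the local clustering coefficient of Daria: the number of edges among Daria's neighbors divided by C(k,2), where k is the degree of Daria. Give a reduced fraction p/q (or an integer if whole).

Daria's neighbors: Omar and Pablo (k = 2).
Possible neighbor pairs: C(2,2) = 1. Edges among them: Omar–Pablo → e = 1.
Clustering(Daria) = 1/1.

1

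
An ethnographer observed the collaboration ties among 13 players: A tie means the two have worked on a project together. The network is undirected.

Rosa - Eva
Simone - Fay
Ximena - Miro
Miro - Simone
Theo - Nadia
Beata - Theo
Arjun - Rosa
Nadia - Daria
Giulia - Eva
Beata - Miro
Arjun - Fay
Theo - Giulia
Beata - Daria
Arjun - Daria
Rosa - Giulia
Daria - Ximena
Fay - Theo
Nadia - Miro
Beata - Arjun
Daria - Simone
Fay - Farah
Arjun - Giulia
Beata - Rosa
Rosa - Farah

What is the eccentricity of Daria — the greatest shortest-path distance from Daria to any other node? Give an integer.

3

Distances from Daria: Arjun:1, Beata:1, Eva:3, Farah:3, Fay:2, Giulia:2, Miro:2, Nadia:1, Rosa:2, Simone:1, Theo:2, Ximena:1.
The largest is 3 (to Farah and Eva), so the eccentricity of Daria is 3.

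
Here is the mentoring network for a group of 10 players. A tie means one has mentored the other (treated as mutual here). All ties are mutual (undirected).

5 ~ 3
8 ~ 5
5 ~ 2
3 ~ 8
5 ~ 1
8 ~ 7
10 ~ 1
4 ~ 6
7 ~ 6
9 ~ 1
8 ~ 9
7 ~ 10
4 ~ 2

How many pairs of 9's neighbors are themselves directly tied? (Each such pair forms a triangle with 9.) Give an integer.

0

9's neighbors are 1 and 8, but none of them are tied to each other, so no triangle contains 9.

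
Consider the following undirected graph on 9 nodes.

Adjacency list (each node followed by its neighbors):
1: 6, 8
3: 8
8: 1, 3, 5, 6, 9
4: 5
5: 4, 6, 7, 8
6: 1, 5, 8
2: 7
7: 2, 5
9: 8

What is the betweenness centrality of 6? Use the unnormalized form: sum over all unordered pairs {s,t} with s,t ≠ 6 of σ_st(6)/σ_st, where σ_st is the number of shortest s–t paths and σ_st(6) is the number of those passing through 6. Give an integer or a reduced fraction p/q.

2

Pairs whose geodesics pass through 6 — 1–4: 1/2; 1–2: 1/2; 1–7: 1/2; 1–5: 1/2.
All other pairs contribute 0.
Summing the contributions gives betweenness(6) = 2.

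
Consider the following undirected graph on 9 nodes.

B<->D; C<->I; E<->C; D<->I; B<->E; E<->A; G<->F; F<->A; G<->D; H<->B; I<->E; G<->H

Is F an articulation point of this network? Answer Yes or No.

Even without F, every remaining node can still reach every other (the residual graph is connected), so F is not a cut vertex.

No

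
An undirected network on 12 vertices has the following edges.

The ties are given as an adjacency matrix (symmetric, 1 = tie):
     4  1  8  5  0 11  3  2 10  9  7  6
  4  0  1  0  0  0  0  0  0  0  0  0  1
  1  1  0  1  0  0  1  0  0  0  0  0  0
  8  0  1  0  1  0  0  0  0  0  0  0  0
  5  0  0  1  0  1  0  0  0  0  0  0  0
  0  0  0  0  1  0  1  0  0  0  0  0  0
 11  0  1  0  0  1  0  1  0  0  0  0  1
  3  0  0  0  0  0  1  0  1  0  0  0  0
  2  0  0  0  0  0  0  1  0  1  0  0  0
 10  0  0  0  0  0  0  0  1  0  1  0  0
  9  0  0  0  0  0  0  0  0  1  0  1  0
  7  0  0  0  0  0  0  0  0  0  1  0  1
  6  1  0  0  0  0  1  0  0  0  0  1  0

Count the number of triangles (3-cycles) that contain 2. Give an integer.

2's neighbors are 3 and 10, but none of them are tied to each other, so no triangle contains 2.

0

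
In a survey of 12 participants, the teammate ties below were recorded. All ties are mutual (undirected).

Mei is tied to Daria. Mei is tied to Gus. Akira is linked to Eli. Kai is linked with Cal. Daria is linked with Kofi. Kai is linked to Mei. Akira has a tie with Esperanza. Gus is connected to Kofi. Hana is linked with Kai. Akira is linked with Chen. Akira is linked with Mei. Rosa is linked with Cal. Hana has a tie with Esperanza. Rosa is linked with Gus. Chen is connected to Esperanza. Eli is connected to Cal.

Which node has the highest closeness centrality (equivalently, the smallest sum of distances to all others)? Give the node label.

Mei

Farness (sum of distances to all others) for each node — Akira:20, Cal:23, Chen:28, Daria:26, Eli:25, Esperanza:26, Gus:23, Hana:26, Kai:21, Kofi:31, Mei:18, Rosa:27.
The smallest farness is 18, for Mei, so Mei has the highest closeness.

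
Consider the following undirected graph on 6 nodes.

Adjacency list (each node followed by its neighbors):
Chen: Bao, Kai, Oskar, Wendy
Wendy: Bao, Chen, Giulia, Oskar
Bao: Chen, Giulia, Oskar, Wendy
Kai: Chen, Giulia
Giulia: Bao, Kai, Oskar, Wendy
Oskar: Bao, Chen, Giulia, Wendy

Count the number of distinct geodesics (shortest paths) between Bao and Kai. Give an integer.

2

The shortest distance is 2. The length-2 paths are: Bao–Chen–Kai; Bao–Giulia–Kai.
That gives 2 distinct shortest paths.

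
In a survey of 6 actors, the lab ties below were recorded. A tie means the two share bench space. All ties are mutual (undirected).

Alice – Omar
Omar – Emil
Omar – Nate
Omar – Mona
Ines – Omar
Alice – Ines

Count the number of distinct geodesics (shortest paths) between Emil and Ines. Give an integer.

The shortest distance is 2, and the only length-2 path is Emil–Omar–Ines. So there is exactly 1 shortest path.

1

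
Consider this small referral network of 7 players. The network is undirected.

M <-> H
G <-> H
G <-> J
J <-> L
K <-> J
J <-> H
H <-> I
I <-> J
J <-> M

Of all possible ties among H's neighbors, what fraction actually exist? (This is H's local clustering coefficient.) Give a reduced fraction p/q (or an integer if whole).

1/2

H's neighbors: G, I, J, and M (k = 4).
Possible neighbor pairs: C(4,2) = 6. Edges among them: G–J, I–J, J–M → e = 3.
Clustering(H) = 3/6 = 1/2.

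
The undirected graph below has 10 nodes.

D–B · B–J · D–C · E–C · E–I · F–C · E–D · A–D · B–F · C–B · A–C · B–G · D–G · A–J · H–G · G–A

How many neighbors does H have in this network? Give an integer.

H is directly tied to G. That is 1 neighbor, so the degree of H is 1.

1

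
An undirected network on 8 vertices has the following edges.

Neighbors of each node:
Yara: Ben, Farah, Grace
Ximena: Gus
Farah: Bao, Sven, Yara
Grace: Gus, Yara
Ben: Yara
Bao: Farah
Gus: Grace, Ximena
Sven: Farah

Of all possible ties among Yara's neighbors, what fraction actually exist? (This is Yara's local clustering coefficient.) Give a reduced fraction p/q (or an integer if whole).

Yara's neighbors: Ben, Farah, and Grace (k = 3).
Possible neighbor pairs: C(3,2) = 3. Edges among them: none → e = 0.
Clustering(Yara) = 0/3 = 0.

0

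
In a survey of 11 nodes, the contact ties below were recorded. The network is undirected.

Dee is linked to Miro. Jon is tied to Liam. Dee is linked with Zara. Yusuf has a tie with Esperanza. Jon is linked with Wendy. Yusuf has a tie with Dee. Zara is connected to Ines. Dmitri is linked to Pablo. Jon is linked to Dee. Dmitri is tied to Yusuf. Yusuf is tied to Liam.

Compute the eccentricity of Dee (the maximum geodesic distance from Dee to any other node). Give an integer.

Distances from Dee: Dmitri:2, Esperanza:2, Ines:2, Jon:1, Liam:2, Miro:1, Pablo:3, Wendy:2, Yusuf:1, Zara:1.
The largest is 3 (to Pablo), so the eccentricity of Dee is 3.

3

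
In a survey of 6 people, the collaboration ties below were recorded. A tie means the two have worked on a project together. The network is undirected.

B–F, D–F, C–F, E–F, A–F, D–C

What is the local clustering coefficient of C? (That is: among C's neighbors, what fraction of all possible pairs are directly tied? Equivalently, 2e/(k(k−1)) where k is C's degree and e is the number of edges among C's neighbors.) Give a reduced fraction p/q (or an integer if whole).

1

C's neighbors: D and F (k = 2).
Possible neighbor pairs: C(2,2) = 1. Edges among them: D–F → e = 1.
Clustering(C) = 1/1.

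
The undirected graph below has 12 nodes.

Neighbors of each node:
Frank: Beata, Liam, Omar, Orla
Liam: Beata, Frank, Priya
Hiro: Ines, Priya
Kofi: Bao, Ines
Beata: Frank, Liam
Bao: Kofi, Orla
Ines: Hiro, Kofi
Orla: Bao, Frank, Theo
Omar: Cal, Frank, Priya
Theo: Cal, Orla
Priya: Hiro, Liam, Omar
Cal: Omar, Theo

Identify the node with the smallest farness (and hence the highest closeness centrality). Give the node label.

Frank

Farness (sum of distances to all others) for each node — Bao:27, Beata:28, Cal:28, Frank:22, Hiro:28, Ines:31, Kofi:31, Liam:25, Omar:23, Orla:23, Priya:24, Theo:28.
The smallest farness is 22, for Frank, so Frank has the highest closeness.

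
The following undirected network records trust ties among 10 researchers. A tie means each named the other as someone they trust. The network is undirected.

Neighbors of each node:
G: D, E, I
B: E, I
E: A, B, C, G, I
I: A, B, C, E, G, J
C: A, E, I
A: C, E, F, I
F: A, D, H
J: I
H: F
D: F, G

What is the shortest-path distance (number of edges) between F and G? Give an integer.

2

One shortest route is F – D – G, which uses 2 edges, and F and G are not directly tied, so nothing shorter exists. So d(F,G) = 2.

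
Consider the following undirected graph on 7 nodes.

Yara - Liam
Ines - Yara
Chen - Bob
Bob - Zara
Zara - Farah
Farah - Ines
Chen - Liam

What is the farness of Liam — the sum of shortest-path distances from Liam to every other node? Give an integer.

Distances from Liam: Bob:2, Chen:1, Farah:3, Ines:2, Yara:1, Zara:3.
Sum = 2 + 1 + 3 + 2 + 1 + 3 = 12.

12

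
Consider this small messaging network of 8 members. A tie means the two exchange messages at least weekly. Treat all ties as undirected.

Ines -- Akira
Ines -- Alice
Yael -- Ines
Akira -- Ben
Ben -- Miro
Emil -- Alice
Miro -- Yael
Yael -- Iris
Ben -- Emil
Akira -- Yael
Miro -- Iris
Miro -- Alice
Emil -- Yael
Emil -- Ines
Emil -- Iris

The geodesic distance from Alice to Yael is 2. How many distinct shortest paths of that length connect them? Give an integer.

3

The shortest distance is 2. The length-2 paths are: Alice–Miro–Yael; Alice–Emil–Yael; Alice–Ines–Yael.
That gives 3 distinct shortest paths.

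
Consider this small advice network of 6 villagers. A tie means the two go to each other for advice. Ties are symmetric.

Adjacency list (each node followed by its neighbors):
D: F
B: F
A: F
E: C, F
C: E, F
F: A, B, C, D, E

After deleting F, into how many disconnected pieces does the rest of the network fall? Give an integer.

Without F, the remaining ties split the others into: {B}; {D}; {C, E}; {A}.
That's 4 separate components.

4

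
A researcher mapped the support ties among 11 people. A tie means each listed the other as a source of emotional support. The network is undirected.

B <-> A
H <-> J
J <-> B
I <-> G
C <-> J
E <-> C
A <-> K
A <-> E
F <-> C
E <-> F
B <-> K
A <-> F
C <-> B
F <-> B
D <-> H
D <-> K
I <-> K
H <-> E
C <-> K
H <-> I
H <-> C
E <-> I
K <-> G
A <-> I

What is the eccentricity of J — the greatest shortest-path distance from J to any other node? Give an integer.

Distances from J: A:2, B:1, C:1, D:2, E:2, F:2, G:3, H:1, I:2, K:2.
The largest is 3 (to G), so the eccentricity of J is 3.

3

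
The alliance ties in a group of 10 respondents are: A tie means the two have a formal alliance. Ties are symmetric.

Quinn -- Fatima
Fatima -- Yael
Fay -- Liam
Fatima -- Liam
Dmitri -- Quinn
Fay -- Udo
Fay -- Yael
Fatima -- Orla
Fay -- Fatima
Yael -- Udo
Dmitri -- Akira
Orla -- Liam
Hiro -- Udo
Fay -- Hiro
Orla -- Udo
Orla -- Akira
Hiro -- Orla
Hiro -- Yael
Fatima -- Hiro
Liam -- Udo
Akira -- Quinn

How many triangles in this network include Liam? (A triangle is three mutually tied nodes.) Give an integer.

4

Liam's neighbors: Fatima, Fay, Orla, and Udo.
Neighbor pairs that are themselves tied: Liam–Fatima–Fay; Liam–Fatima–Orla; Liam–Fay–Udo; Liam–Orla–Udo. Each forms one triangle with Liam, for 4 in total.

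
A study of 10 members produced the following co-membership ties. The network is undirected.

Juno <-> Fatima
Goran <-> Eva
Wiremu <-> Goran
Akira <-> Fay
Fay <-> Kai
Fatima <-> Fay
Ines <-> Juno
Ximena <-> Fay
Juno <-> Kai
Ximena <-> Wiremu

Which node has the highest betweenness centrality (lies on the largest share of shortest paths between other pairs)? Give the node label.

Fay

Unnormalized betweenness of each node: Akira:0, Eva:0, Fatima:6, Fay:49/2, Goran:8, Ines:0, Juno:17/2, Kai:6, Wiremu:14, Ximena:18.
Fay has the largest value, 49/2, making it the main broker — the node through which the most shortest paths run.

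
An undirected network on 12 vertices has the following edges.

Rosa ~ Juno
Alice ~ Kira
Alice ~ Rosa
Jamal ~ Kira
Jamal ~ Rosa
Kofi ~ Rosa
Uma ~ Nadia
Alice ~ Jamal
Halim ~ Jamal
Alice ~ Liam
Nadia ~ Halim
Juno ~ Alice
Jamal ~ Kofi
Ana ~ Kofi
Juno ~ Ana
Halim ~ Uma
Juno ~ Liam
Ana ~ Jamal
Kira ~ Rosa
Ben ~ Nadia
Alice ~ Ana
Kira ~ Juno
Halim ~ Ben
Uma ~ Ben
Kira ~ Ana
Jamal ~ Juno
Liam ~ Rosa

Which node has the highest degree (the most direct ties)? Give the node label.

Degrees — Alice:6, Ana:5, Ben:3, Halim:4, Jamal:7, Juno:6, Kira:5, Kofi:3, Liam:3, Nadia:3, Rosa:6, Uma:3.
The maximum is 7, attained only by Jamal.

Jamal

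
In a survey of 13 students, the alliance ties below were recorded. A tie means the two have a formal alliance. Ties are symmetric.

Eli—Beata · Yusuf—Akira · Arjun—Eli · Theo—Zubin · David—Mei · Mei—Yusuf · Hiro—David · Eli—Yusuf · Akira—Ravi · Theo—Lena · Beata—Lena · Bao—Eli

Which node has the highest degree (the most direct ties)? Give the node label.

Degrees — Akira:2, Arjun:1, Bao:1, Beata:2, David:2, Eli:4, Hiro:1, Lena:2, Mei:2, Ravi:1, Theo:2, Yusuf:3, Zubin:1.
The maximum is 4, attained only by Eli.

Eli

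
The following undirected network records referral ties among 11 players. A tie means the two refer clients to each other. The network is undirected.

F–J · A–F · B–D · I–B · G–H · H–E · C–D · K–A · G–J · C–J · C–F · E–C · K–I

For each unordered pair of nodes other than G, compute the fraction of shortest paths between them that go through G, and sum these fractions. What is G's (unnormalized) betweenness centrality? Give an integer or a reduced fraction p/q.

5/2

Pairs whose geodesics pass through G — K–H: 1/2; A–H: 1/2; F–H: 1/2; J–H: 1.
All other pairs contribute 0.
Summing the contributions gives betweenness(G) = 5/2.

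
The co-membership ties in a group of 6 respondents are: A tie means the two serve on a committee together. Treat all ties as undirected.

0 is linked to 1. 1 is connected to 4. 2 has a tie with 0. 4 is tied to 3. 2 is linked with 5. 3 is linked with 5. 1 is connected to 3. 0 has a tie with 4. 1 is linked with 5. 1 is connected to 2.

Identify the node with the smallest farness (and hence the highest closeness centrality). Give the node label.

1

Farness (sum of distances to all others) for each node — 0:7, 1:5, 2:7, 3:7, 4:7, 5:7.
The smallest farness is 5, for 1, so 1 has the highest closeness.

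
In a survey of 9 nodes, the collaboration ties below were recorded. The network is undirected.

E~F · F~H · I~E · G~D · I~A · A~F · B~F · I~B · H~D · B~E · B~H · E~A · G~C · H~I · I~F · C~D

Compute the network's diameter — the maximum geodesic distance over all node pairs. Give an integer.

Eccentricity of each node (its greatest distance to any other): A:4, B:3, C:4, D:3, E:4, F:3, G:4, H:2, I:3.
The maximum eccentricity is 4, realized for instance by the pair C–A via C – D – H – I – A. So the diameter is 4.

4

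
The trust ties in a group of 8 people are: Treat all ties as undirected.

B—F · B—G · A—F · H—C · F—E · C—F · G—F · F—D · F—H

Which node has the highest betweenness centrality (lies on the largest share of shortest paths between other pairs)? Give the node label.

Unnormalized betweenness of each node: A:0, B:0, C:0, D:0, E:0, F:19, G:0, H:0.
F has the largest value, 19, making it the main broker — the node through which the most shortest paths run.

F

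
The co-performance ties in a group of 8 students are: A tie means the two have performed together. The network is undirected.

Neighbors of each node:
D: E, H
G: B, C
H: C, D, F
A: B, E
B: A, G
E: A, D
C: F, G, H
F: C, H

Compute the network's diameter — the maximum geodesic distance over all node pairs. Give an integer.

4

Eccentricity of each node (its greatest distance to any other): A:4, B:3, C:3, D:3, E:3, F:4, G:3, H:3.
The maximum eccentricity is 4, realized for instance by the pair F–A via F – H – D – E – A. So the diameter is 4.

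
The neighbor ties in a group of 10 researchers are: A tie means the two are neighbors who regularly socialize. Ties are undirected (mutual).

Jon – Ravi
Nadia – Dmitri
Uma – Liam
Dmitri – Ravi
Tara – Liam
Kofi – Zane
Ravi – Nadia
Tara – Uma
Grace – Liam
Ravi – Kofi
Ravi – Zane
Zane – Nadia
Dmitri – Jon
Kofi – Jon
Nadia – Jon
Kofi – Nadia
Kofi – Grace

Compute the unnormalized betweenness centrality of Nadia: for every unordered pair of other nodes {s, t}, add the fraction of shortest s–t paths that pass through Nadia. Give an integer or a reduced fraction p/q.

5/2

Pairs whose geodesics pass through Nadia — Grace–Dmitri: 1/3; Uma–Dmitri: 1/3; Liam–Dmitri: 1/3; Tara–Dmitri: 1/3; Kofi–Dmitri: 1/3; Zane–Dmitri: 1/2; Zane–Jon: 1/3.
All other pairs contribute 0.
Summing the contributions gives betweenness(Nadia) = 5/2.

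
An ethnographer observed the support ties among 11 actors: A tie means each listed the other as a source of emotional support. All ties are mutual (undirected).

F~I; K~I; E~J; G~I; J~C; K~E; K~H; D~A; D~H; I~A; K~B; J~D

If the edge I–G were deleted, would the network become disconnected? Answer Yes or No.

Without the I–G edge there is no alternate route between I and G, so the network disconnects. It is a bridge.

Yes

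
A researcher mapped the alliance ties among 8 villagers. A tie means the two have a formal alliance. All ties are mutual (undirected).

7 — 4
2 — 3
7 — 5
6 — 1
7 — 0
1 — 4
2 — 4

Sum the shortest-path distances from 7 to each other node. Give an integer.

13

Distances from 7: 0:1, 1:2, 2:2, 3:3, 4:1, 5:1, 6:3.
Sum = 1 + 2 + 2 + 3 + 1 + 1 + 3 = 13.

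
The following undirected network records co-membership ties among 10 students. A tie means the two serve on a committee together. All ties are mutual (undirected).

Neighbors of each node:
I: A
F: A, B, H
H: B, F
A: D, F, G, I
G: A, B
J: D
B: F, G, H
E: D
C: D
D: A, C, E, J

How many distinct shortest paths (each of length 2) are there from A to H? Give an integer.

The shortest distance is 2, and the only length-2 path is A–F–H. So there is exactly 1 shortest path.

1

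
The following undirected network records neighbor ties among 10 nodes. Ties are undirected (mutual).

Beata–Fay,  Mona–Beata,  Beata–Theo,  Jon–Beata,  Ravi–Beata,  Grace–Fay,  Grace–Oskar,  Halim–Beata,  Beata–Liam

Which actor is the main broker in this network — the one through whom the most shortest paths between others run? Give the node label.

Unnormalized betweenness of each node: Beata:33, Fay:14, Grace:8, Halim:0, Jon:0, Liam:0, Mona:0, Oskar:0, Ravi:0, Theo:0.
Beata has the largest value, 33, making it the main broker — the node through which the most shortest paths run.

Beata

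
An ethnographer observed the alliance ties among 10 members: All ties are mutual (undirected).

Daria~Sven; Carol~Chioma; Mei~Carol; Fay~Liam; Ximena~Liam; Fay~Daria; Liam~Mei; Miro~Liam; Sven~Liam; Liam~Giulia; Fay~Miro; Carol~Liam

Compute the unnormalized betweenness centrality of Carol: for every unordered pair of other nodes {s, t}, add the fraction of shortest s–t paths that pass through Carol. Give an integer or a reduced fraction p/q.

Pairs whose geodesics pass through Carol — Miro–Chioma: 1; Mei–Chioma: 1; Sven–Chioma: 1; Chioma–Fay: 1; Chioma–Ximena: 1; Chioma–Giulia: 1; Chioma–Liam: 1; Chioma–Daria: 2/2.
All other pairs contribute 0.
Summing the contributions gives betweenness(Carol) = 8.

8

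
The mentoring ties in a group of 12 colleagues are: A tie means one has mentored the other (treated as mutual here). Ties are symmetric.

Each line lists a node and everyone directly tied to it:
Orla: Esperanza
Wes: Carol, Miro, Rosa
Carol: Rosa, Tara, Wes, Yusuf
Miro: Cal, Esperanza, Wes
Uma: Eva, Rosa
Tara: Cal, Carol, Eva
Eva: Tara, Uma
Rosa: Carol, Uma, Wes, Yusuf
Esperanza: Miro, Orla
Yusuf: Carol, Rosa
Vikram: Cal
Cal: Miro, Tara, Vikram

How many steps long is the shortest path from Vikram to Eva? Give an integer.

One shortest route is Vikram – Cal – Tara – Eva, which uses 3 edges, and at distance 2 from Vikram we only reach {Miro, Tara}, which does not include Eva. So d(Vikram,Eva) = 3.

3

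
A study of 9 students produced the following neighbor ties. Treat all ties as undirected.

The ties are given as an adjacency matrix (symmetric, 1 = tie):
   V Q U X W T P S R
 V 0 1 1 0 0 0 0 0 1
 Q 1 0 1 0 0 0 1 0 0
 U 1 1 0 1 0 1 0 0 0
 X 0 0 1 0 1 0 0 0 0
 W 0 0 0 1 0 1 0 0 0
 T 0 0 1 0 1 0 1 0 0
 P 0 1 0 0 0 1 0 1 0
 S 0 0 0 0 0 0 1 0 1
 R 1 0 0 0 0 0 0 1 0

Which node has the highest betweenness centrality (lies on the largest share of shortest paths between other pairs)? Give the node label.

Unnormalized betweenness of each node: P:73/12, Q:29/12, R:19/12, S:11/6, T:19/3, U:37/4, V:19/4, W:13/12, X:5/3.
U has the largest value, 37/4, making it the main broker — the node through which the most shortest paths run.

U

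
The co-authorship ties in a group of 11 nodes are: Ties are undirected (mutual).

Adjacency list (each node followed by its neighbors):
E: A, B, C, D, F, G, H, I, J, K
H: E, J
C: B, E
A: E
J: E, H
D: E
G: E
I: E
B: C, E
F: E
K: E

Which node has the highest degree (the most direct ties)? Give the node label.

Degrees — A:1, B:2, C:2, D:1, E:10, F:1, G:1, H:2, I:1, J:2, K:1.
The maximum is 10, attained only by E.

E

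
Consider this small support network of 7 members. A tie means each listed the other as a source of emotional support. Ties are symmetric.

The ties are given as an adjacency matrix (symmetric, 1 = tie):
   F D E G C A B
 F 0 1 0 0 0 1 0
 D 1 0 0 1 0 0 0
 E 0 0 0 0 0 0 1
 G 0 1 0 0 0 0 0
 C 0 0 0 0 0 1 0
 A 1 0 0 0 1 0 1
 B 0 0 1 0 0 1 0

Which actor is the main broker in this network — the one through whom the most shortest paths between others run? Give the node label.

Unnormalized betweenness of each node: A:11, B:5, C:0, D:5, E:0, F:8, G:0.
A has the largest value, 11, making it the main broker — the node through which the most shortest paths run.

A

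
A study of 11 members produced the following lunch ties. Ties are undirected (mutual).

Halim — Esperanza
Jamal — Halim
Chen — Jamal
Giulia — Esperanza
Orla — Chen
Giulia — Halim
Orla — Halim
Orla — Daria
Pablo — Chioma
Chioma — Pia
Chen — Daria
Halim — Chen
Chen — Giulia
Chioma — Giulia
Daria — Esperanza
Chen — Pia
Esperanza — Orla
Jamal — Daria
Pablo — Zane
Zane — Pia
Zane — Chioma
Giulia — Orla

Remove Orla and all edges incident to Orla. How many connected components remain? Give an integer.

Orla's neighbors (Chen, Daria, Esperanza, Giulia, and Halim) remain reachable from one another through other ties, so the rest of the network stays in one piece.

1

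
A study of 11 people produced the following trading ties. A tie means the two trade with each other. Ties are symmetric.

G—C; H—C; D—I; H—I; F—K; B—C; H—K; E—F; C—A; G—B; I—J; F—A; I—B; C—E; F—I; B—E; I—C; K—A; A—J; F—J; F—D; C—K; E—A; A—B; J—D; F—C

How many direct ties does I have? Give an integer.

6

I is directly tied to B, C, D, F, H, and J. That is 6 neighbors, so the degree of I is 6.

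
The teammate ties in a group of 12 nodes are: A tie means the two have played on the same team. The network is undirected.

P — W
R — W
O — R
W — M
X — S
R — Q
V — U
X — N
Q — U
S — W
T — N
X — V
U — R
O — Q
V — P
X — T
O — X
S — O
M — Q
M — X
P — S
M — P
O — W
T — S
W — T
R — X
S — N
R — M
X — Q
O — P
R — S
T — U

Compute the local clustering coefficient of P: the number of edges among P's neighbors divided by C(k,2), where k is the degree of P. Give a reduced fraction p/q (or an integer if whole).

P's neighbors: M, O, S, V, and W (k = 5).
Possible neighbor pairs: C(5,2) = 10. Edges among them: M–W, O–S, O–W, S–W → e = 4.
Clustering(P) = 4/10 = 2/5.

2/5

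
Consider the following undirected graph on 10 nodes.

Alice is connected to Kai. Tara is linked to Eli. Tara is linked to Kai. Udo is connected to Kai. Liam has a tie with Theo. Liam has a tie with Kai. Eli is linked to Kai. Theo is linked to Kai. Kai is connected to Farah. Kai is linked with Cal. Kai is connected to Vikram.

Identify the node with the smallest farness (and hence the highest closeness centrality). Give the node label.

Farness (sum of distances to all others) for each node — Alice:17, Cal:17, Eli:16, Farah:17, Kai:9, Liam:16, Tara:16, Theo:16, Udo:17, Vikram:17.
The smallest farness is 9, for Kai, so Kai has the highest closeness.

Kai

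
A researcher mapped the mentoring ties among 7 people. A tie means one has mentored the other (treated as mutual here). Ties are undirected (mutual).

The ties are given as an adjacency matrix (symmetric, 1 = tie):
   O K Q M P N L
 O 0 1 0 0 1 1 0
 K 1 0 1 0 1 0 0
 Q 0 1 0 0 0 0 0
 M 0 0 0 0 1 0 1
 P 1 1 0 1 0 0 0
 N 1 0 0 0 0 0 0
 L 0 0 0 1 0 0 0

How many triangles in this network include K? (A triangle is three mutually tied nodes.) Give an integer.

1

K's neighbors: O, P, and Q.
Neighbor pairs that are themselves tied: K–O–P. Each forms one triangle with K, for 1 in total.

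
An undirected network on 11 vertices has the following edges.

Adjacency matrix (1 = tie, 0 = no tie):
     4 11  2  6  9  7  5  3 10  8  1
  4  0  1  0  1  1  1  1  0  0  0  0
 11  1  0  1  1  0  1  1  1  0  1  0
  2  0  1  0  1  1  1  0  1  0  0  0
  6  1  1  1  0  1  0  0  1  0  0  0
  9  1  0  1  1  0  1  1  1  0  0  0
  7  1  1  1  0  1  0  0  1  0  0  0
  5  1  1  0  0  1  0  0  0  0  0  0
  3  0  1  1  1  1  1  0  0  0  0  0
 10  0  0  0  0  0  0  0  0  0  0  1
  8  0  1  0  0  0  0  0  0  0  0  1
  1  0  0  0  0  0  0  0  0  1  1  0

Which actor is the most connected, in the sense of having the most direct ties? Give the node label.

Degrees — 1:2, 2:5, 3:5, 4:5, 5:3, 6:5, 7:5, 8:2, 9:6, 10:1, 11:7.
The maximum is 7, attained only by 11.

11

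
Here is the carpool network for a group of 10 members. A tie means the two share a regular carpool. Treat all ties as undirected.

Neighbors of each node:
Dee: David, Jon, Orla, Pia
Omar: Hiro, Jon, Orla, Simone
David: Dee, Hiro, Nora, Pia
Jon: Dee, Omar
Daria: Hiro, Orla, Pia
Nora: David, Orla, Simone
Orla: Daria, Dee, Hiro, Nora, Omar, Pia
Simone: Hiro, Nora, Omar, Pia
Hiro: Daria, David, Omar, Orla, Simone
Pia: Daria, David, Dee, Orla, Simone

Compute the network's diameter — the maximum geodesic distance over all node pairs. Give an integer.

Eccentricity of each node (its greatest distance to any other): Daria:3, David:2, Dee:2, Hiro:2, Jon:3, Nora:3, Omar:2, Orla:2, Pia:2, Simone:2.
The maximum eccentricity is 3, realized for instance by the pair Jon–Nora via Jon – Dee – David – Nora. So the diameter is 3.

3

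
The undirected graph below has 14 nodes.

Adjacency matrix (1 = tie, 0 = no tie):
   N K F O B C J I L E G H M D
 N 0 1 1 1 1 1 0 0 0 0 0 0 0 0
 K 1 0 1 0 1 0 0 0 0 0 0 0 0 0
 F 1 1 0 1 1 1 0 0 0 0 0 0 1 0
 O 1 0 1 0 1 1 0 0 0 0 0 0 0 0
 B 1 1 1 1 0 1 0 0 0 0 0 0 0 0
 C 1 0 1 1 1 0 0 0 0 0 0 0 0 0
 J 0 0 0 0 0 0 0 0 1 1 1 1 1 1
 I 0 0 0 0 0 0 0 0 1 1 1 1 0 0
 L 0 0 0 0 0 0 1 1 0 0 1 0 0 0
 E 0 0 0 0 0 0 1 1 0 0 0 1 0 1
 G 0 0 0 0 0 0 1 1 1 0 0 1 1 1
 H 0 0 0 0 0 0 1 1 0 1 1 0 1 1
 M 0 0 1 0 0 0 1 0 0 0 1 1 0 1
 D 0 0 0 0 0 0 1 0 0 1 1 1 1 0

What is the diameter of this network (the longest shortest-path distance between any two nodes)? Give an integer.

Eccentricity of each node (its greatest distance to any other): B:4, C:4, D:3, E:4, F:3, G:3, H:3, I:4, J:3, K:4, L:4, M:2, N:4, O:4.
The maximum eccentricity is 4, realized for instance by the pair N–I via N – F – M – G – I. So the diameter is 4.

4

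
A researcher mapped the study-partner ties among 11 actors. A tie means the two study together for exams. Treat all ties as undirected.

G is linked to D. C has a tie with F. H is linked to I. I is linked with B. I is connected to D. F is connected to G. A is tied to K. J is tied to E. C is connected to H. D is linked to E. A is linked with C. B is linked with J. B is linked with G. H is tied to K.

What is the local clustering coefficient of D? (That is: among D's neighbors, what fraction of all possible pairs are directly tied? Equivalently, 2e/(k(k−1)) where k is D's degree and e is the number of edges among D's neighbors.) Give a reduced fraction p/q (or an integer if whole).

D's neighbors: E, G, and I (k = 3).
Possible neighbor pairs: C(3,2) = 3. Edges among them: none → e = 0.
Clustering(D) = 0/3 = 0.

0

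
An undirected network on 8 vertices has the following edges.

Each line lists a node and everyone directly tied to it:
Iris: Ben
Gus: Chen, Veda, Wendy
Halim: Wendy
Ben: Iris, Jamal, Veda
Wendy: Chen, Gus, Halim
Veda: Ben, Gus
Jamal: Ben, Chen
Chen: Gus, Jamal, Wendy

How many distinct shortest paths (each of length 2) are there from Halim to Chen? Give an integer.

The shortest distance is 2, and the only length-2 path is Halim–Wendy–Chen. So there is exactly 1 shortest path.

1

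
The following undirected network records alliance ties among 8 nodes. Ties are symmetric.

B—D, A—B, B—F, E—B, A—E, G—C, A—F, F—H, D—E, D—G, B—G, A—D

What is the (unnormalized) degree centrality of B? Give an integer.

B is directly tied to A, D, E, F, and G. That is 5 neighbors, so the degree of B is 5.

5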